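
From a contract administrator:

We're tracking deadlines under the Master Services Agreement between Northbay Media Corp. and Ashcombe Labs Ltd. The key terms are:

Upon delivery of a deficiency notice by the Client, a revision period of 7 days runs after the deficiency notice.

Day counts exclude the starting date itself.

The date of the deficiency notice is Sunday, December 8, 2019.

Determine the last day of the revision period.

The last day of the revision period: 7 calendar days after December 8, 2019 is December 15, 2019.

December 15, 2019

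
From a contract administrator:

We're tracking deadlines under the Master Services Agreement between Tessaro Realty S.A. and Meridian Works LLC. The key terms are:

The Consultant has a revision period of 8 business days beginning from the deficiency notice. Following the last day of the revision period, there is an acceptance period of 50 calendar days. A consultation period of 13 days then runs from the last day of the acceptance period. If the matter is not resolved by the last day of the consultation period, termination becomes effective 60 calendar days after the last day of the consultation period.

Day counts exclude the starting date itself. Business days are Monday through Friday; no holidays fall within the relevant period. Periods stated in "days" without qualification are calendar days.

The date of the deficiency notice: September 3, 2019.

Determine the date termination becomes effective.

January 14, 2020

From Tuesday, September 3, 2019, 8 business days (Sep 4, Sep 5, Sep 6, Sep 9, Sep 10, Sep 11, Sep 12, Sep 13, skipping weekends) brings us to Friday, September 13, 2019, which is the last day of the revision period.
The last day of the acceptance period: September 13, 2019 + 50 days = November 2, 2019.
The last day of the consultation period: 13 calendar days after November 2, 2019 is November 15, 2019.
Adding 60 calendar days to November 15, 2019 gives January 14, 2020, which is the date termination becomes effective.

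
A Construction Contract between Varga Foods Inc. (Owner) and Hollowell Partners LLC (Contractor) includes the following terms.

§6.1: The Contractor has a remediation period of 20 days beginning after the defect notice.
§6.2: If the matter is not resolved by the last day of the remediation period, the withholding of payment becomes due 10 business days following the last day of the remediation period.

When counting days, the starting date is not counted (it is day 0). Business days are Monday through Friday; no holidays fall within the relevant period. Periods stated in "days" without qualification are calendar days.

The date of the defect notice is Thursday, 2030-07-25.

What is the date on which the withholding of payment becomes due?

2030-08-28

Adding 20 calendar days to 2030-07-25 gives 2030-08-14, which is the last day of the remediation period.
From Wednesday, 2030-08-14, 10 business days (Aug 15, Aug 16, Aug 19, Aug 20, Aug 21, Aug 22, Aug 23, Aug 26, Aug 27, Aug 28, skipping weekends) brings us to Wednesday, 2030-08-28, which is the date on which the withholding of payment becomes due.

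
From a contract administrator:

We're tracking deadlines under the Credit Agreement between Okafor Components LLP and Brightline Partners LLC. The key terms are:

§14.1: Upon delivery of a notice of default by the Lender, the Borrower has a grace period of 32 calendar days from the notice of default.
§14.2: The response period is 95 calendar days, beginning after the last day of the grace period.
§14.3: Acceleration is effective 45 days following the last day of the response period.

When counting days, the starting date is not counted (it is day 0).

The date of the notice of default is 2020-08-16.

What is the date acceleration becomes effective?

The last day of the grace period: 2020-08-16 + 32 days = 2020-09-17.
The last day of the response period: 2020-09-17 + 95 days = 2020-12-21.
The date acceleration becomes effective: 2020-12-21 + 45 days = 2021-02-04.

2021-02-04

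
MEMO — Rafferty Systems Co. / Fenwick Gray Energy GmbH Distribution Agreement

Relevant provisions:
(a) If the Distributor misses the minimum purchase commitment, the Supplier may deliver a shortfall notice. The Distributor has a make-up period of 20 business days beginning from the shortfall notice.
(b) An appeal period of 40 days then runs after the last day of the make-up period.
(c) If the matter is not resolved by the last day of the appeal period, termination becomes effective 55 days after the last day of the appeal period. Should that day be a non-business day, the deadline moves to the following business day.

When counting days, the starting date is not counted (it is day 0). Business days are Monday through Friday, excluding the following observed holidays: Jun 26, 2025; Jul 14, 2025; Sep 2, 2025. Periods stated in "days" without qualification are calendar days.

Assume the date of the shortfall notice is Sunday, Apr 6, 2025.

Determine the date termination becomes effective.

Aug 5, 2025

The last day of the make-up period: 20 business days after Sunday, Apr 6, 2025, skipping weekends — Apr 7, Apr 8, Apr 9, Apr 10, …, Apr 30, May 1, May 2 — lands on Friday, May 2, 2025.
The last day of the appeal period: 40 calendar days after May 2, 2025 is Jun 11, 2025.
Adding 55 calendar days to Jun 11, 2025 gives Aug 5, 2025, which is the date termination becomes effective. Aug 5, 2025 is a Tuesday and is not a listed holiday, so no roll-forward applies.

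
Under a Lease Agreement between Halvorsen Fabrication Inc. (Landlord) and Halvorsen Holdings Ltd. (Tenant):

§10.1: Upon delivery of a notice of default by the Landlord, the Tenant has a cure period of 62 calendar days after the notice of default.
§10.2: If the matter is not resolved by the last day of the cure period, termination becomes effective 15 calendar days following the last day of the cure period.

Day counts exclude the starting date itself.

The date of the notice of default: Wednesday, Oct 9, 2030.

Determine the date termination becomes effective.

Dec 25, 2030

The last day of the cure period: Oct 9, 2030 + 62 days = Dec 10, 2030.
The date termination becomes effective: Dec 10, 2030 + 15 days = Dec 25, 2030.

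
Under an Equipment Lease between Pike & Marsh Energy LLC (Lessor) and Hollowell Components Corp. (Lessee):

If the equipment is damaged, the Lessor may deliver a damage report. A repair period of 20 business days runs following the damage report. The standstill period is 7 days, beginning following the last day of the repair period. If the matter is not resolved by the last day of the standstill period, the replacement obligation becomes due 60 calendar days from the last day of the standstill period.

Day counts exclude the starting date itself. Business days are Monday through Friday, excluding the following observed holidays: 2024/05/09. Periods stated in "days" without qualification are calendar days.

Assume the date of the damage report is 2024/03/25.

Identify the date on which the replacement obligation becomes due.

2024/06/28

From Monday, 2024/03/25, 20 business days (Mar 26, Mar 27, Mar 28, Mar 29, …, Apr 18, Apr 19, Apr 22, skipping weekends) brings us to Monday, 2024/04/22, which is the last day of the repair period.
The last day of the standstill period: 2024/04/22 + 7 days = 2024/04/29.
The date on which the replacement obligation becomes due: 60 calendar days after 2024/04/29 is 2024/06/28.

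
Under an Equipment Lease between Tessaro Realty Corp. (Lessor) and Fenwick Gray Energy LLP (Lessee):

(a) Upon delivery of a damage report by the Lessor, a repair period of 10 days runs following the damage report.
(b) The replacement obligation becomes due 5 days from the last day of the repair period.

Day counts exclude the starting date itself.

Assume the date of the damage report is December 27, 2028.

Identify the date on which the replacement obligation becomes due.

The last day of the repair period: 10 calendar days after December 27, 2028 is January 6, 2029.
The date on which the replacement obligation becomes due: 5 calendar days after January 6, 2029 is January 11, 2029.

January 11, 2029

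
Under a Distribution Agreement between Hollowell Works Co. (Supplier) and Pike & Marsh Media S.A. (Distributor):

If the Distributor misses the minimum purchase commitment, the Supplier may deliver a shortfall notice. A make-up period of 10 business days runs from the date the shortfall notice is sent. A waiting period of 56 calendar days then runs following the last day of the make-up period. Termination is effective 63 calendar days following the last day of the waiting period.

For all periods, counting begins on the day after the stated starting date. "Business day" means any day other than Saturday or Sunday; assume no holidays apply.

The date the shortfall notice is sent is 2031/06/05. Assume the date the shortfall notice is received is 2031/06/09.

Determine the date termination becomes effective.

The last day of the make-up period: 10 business days after Thursday, 2031/06/05, skipping weekends — Jun 6, Jun 9, Jun 10, Jun 11, Jun 12, Jun 13, Jun 16, Jun 17, Jun 18, Jun 19 — lands on Thursday, 2031/06/19.
The last day of the waiting period: 56 calendar days after 2031/06/19 is 2031/08/14.
The date termination becomes effective: 2031/08/14 + 63 days = 2031/10/16.

2031/10/16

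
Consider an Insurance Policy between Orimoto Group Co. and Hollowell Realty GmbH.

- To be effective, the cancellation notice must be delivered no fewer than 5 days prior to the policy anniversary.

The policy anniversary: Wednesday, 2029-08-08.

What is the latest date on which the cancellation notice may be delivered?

2029-08-03

Counting back 5 calendar days from 2029-08-08 gives 2029-08-03.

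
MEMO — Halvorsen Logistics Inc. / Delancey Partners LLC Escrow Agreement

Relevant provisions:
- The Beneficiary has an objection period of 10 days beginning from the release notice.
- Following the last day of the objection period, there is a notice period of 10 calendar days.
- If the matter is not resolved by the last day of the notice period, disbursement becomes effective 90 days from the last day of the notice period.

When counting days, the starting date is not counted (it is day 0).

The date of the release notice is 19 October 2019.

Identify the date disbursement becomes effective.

The last day of the objection period: 10 calendar days after 19 October 2019 is 29 October 2019.
The last day of the notice period: 29 October 2019 + 10 days = 8 November 2019.
The date disbursement becomes effective: 8 November 2019 + 90 days = 6 February 2020.

6 February 2020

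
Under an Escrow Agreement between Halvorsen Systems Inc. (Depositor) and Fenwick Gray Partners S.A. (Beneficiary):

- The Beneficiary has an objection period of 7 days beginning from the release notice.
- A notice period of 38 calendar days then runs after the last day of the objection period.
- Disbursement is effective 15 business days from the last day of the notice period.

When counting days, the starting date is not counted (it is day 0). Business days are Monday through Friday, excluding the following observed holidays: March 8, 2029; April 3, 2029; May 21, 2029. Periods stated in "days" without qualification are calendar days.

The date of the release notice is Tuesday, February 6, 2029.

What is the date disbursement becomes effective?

April 16, 2029

The last day of the objection period: February 6, 2029 + 7 days = February 13, 2029.
The last day of the notice period: 38 calendar days after February 13, 2029 is March 23, 2029.
The date disbursement becomes effective: counting 15 business days from Friday, March 23, 2029 (Mar 26, Mar 27, Mar 28, Mar 29, …, Apr 12, Apr 13, Apr 16, skipping weekends and the listed holiday on Apr 3) reaches Monday, April 16, 2029.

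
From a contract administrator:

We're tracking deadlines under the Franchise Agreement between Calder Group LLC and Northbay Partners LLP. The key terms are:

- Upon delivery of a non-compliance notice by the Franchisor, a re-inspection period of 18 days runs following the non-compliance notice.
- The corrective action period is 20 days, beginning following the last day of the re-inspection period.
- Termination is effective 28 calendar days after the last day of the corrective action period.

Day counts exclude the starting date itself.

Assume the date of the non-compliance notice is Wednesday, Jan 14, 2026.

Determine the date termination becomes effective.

Mar 21, 2026

The last day of the re-inspection period: 18 calendar days after Jan 14, 2026 is Feb 1, 2026.
The last day of the corrective action period: 20 calendar days after Feb 1, 2026 is Feb 21, 2026.
Adding 28 calendar days to Feb 21, 2026 gives Mar 21, 2026, which is the date termination becomes effective.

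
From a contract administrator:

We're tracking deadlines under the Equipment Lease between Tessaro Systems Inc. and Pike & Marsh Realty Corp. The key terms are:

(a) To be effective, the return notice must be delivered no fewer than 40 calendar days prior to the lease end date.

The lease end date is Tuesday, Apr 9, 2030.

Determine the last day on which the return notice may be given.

Feb 28, 2030

Apr 9, 2030 minus 40 days is Feb 28, 2030.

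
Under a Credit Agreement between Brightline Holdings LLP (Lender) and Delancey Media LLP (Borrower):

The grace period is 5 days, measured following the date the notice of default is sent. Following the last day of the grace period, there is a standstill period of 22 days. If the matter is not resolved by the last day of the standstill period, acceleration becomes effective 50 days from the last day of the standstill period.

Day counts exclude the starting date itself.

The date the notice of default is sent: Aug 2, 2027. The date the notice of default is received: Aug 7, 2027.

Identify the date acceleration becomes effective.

The last day of the grace period: Aug 2, 2027 + 5 days = Aug 7, 2027.
Adding 22 calendar days to Aug 7, 2027 gives Aug 29, 2027, which is the last day of the standstill period.
The date acceleration becomes effective: 50 calendar days after Aug 29, 2027 is Oct 18, 2027.

Oct 18, 2027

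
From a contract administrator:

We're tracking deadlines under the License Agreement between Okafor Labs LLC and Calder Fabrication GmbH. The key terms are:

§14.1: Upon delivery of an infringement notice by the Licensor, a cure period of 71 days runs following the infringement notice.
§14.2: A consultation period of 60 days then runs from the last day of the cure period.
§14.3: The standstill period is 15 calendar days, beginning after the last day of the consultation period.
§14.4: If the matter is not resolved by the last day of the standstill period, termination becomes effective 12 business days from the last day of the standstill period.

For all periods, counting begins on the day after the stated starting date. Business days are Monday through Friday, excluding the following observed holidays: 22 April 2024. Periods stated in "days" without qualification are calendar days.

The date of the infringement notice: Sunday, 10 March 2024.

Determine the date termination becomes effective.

The last day of the cure period: 10 March 2024 + 71 days = 20 May 2024.
The last day of the consultation period: 20 May 2024 + 60 days = 19 July 2024.
The last day of the standstill period: 15 calendar days after 19 July 2024 is 3 August 2024.
The date termination becomes effective: 12 business days after Saturday, 3 August 2024, skipping weekends — Aug 5, Aug 6, Aug 7, Aug 8, …, Aug 16, Aug 19, Aug 20 — lands on Tuesday, 20 August 2024.

20 August 2024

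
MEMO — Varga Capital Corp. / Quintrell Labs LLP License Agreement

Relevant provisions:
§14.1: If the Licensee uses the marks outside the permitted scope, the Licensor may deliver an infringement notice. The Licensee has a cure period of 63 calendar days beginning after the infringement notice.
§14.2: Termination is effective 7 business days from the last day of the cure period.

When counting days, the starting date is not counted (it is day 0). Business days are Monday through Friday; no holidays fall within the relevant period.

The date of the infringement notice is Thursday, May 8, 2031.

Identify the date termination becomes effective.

Adding 63 calendar days to May 8, 2031 gives July 10, 2031, which is the last day of the cure period.
The date termination becomes effective: 7 business days after Thursday, July 10, 2031, skipping weekends — Jul 11, Jul 14, Jul 15, Jul 16, Jul 17, Jul 18, Jul 21 — lands on Monday, July 21, 2031.

July 21, 2031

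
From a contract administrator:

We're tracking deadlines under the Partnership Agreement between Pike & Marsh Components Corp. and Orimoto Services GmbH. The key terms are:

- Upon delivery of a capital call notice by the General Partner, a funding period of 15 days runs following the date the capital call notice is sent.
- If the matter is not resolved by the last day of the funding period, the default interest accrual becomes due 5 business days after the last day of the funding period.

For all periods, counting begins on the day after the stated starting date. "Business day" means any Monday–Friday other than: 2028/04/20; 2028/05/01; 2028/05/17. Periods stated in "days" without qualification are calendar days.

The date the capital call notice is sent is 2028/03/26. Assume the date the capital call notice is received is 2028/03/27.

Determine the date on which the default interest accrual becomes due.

The last day of the funding period: 15 calendar days after 2028/03/26 is 2028/04/10.
From Monday, 2028/04/10, 5 business days (Apr 11, Apr 12, Apr 13, Apr 14, Apr 17, skipping weekends) brings us to Monday, 2028/04/17, which is the date on which the default interest accrual becomes due.

2028/04/17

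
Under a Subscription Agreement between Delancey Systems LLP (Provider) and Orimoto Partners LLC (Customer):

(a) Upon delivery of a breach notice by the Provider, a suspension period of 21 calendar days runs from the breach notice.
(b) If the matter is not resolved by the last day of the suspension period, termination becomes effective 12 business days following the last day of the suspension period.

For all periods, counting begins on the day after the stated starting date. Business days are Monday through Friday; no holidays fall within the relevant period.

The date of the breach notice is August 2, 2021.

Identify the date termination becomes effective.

September 8, 2021

Adding 21 calendar days to August 2, 2021 gives August 23, 2021, which is the last day of the suspension period.
The date termination becomes effective: counting 12 business days from Monday, August 23, 2021 (Aug 24, Aug 25, Aug 26, Aug 27, …, Sep 6, Sep 7, Sep 8, skipping weekends) reaches Wednesday, September 8, 2021.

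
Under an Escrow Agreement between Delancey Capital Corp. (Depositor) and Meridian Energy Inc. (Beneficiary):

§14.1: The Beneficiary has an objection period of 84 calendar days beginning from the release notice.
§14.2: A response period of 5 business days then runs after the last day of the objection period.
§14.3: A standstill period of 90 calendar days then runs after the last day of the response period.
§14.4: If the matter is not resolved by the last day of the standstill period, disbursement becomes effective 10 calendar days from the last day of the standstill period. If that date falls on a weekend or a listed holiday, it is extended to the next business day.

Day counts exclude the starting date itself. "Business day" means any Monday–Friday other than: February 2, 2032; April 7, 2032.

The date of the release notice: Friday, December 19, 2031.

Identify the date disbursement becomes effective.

Adding 84 calendar days to December 19, 2031 gives March 12, 2032, which is the last day of the objection period.
The last day of the response period: 5 business days after Friday, March 12, 2032, skipping weekends — Mar 15, Mar 16, Mar 17, Mar 18, Mar 19 — lands on Friday, March 19, 2032.
The last day of the standstill period: 90 calendar days after March 19, 2032 is June 17, 2032.
The date disbursement becomes effective: 10 calendar days after June 17, 2032 is June 27, 2032. That falls on a Sunday, so it rolls to the next business day, Monday, June 28, 2032.

June 28, 2032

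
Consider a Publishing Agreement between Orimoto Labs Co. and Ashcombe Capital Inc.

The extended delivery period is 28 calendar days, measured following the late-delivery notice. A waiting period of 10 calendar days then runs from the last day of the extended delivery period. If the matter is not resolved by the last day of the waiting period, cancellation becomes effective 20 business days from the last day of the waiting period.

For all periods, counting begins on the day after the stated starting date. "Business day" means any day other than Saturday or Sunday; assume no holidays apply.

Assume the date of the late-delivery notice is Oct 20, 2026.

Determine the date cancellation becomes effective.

Dec 25, 2026

The last day of the extended delivery period: 28 calendar days after Oct 20, 2026 is Nov 17, 2026.
The last day of the waiting period: 10 calendar days after Nov 17, 2026 is Nov 27, 2026.
The date cancellation becomes effective: counting 20 business days from Friday, Nov 27, 2026 (Nov 30, Dec 1, Dec 2, Dec 3, …, Dec 23, Dec 24, Dec 25, skipping weekends) reaches Friday, Dec 25, 2026.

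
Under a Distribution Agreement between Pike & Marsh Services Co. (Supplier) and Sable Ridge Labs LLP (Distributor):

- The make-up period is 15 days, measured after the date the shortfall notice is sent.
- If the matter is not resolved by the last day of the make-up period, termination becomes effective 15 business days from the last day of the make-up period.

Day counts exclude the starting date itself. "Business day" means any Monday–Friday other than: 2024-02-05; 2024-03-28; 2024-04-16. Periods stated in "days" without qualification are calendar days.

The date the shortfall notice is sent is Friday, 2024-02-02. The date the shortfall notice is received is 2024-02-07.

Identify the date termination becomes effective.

The last day of the make-up period: 2024-02-02 + 15 days = 2024-02-17.
The date termination becomes effective: counting 15 business days from Saturday, 2024-02-17 (Feb 19, Feb 20, Feb 21, Feb 22, …, Mar 6, Mar 7, Mar 8, skipping weekends) reaches Friday, 2024-03-08.

2024-03-08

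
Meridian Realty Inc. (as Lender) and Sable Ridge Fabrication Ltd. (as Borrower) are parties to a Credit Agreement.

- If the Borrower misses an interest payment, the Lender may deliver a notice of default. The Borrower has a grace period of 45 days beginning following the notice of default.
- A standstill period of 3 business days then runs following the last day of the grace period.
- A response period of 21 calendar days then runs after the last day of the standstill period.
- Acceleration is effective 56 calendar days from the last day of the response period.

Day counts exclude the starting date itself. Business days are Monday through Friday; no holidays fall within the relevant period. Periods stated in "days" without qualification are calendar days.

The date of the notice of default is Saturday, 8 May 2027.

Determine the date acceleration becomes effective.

10 September 2027

The last day of the grace period: 8 May 2027 + 45 days = 22 June 2027.
The last day of the standstill period: 3 business days after Tuesday, 22 June 2027, skipping weekends — Jun 23, Jun 24, Jun 25 — lands on Friday, 25 June 2027.
Adding 21 calendar days to 25 June 2027 gives 16 July 2027, which is the last day of the response period.
The date acceleration becomes effective: 56 calendar days after 16 July 2027 is 10 September 2027.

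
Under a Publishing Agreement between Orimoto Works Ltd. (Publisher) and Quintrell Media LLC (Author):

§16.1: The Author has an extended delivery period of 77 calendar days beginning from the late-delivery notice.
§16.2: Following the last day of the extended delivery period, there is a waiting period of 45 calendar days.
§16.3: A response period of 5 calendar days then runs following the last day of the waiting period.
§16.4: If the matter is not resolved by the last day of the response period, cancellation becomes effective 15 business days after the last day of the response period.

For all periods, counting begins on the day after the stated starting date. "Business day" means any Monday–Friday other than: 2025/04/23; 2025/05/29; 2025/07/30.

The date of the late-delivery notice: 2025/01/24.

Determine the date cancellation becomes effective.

2025/06/20

The last day of the extended delivery period: 77 calendar days after 2025/01/24 is 2025/04/11.
The last day of the waiting period: 2025/04/11 + 45 days = 2025/05/26.
Adding 5 calendar days to 2025/05/26 gives 2025/05/31, which is the last day of the response period.
From Saturday, 2025/05/31, 15 business days (Jun 2, Jun 3, Jun 4, Jun 5, …, Jun 18, Jun 19, Jun 20, skipping weekends) brings us to Friday, 2025/06/20, which is the date cancellation becomes effective.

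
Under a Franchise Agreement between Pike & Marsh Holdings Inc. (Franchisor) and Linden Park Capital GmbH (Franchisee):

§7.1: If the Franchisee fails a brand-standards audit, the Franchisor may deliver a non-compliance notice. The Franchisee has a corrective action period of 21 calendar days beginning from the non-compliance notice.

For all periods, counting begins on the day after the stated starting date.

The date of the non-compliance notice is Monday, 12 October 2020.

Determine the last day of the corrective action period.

2 November 2020

Adding 21 calendar days to 12 October 2020 gives 2 November 2020, which is the last day of the corrective action period.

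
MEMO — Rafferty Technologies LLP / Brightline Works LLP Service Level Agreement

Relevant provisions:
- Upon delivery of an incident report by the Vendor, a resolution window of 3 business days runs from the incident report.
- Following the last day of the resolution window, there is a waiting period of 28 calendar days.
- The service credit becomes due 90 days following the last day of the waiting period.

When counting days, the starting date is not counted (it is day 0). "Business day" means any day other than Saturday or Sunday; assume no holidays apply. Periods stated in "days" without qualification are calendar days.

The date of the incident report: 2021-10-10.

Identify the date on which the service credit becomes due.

2022-02-08

From Sunday, 2021-10-10, 3 business days (Oct 11, Oct 12, Oct 13, skipping weekends) brings us to Wednesday, 2021-10-13, which is the last day of the resolution window.
The last day of the waiting period: 2021-10-13 + 28 days = 2021-11-10.
The date on which the service credit becomes due: 90 calendar days after 2021-11-10 is 2022-02-08.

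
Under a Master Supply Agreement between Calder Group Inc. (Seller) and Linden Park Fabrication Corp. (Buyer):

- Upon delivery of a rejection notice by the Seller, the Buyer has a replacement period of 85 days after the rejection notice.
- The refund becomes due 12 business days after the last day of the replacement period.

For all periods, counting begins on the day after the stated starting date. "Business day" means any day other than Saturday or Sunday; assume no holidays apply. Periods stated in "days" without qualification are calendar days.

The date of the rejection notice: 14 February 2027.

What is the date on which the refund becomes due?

26 May 2027

The last day of the replacement period: 14 February 2027 + 85 days = 10 May 2027.
The date on which the refund becomes due: counting 12 business days from Monday, 10 May 2027 (May 11, May 12, May 13, May 14, …, May 24, May 25, May 26, skipping weekends) reaches Wednesday, 26 May 2027.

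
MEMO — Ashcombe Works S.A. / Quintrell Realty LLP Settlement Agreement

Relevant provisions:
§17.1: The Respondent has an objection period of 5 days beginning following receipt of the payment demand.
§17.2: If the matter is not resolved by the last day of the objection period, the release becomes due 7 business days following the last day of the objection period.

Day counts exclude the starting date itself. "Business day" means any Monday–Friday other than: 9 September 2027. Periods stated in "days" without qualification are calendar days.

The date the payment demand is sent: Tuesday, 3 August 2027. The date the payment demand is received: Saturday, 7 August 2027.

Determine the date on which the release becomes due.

23 August 2027

The last day of the objection period: 5 calendar days after 7 August 2027 is 12 August 2027.
The date on which the release becomes due: 7 business days after Thursday, 12 August 2027, skipping weekends — Aug 13, Aug 16, Aug 17, Aug 18, Aug 19, Aug 20, Aug 23 — lands on Monday, 23 August 2027.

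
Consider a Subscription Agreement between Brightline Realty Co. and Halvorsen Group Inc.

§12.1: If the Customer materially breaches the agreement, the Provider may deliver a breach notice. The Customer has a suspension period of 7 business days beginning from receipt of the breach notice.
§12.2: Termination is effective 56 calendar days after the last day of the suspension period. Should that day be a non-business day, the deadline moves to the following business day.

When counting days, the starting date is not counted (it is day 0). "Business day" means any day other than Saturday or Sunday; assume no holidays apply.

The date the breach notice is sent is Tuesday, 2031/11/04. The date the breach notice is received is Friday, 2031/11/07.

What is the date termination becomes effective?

2032/01/13

From Friday, 2031/11/07, 7 business days (Nov 10, Nov 11, Nov 12, Nov 13, Nov 14, Nov 17, Nov 18, skipping weekends) brings us to Tuesday, 2031/11/18, which is the last day of the suspension period.
Adding 56 calendar days to 2031/11/18 gives 2032/01/13, which is the date termination becomes effective. 2032/01/13 is a Tuesday, so no roll-forward applies.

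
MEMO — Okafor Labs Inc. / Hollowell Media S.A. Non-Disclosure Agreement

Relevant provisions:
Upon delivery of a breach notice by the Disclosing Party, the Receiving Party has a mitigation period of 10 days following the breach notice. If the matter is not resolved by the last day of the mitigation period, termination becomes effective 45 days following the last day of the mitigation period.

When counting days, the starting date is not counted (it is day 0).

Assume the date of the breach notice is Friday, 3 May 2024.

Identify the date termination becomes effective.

Adding 10 calendar days to 3 May 2024 gives 13 May 2024, which is the last day of the mitigation period.
The date termination becomes effective: 13 May 2024 + 45 days = 27 June 2024.

27 June 2024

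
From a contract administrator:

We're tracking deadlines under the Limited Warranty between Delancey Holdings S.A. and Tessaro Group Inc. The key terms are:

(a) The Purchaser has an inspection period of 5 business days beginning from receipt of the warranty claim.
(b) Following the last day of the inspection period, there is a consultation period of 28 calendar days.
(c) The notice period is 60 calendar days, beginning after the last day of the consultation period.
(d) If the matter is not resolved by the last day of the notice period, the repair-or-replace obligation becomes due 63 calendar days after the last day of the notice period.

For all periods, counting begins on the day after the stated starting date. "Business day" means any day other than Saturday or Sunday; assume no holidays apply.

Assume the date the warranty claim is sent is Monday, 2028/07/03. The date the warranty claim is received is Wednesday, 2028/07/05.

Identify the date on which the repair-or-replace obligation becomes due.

The last day of the inspection period: counting 5 business days from Wednesday, 2028/07/05 (Jul 6, Jul 7, Jul 10, Jul 11, Jul 12, skipping weekends) reaches Wednesday, 2028/07/12.
The last day of the consultation period: 2028/07/12 + 28 days = 2028/08/09.
The last day of the notice period: 2028/08/09 + 60 days = 2028/10/08.
Adding 63 calendar days to 2028/10/08 gives 2028/12/10, which is the date on which the repair-or-replace obligation becomes due.

2028/12/10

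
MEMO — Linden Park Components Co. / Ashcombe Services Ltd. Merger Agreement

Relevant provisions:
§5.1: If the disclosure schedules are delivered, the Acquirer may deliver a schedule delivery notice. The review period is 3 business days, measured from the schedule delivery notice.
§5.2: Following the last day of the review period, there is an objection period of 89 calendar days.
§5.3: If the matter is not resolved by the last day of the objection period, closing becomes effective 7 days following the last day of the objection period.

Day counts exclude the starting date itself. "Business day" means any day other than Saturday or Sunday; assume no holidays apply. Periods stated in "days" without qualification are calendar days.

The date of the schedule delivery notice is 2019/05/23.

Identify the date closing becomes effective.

The last day of the review period: 3 business days after Thursday, 2019/05/23, skipping weekends — May 24, May 27, May 28 — lands on Tuesday, 2019/05/28.
The last day of the objection period: 2019/05/28 + 89 days = 2019/08/25.
The date closing becomes effective: 2019/08/25 + 7 days = 2019/09/01.

2019/09/01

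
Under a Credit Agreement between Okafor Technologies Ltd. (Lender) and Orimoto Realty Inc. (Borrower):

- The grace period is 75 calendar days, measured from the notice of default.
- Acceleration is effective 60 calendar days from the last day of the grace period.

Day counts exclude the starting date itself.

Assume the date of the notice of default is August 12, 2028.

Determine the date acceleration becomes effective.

December 25, 2028

Adding 75 calendar days to August 12, 2028 gives October 26, 2028, which is the last day of the grace period.
Adding 60 calendar days to October 26, 2028 gives December 25, 2028, which is the date acceleration becomes effective.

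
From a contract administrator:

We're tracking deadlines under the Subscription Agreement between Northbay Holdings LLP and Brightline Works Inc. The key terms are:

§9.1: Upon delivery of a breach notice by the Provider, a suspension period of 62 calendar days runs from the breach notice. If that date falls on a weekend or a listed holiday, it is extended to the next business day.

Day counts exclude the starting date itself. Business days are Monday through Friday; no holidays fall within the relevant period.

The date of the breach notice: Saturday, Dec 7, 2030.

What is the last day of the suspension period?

The last day of the suspension period: 62 calendar days after Dec 7, 2030 is Feb 7, 2031. Feb 7, 2031 is a Friday, so no roll-forward applies.

Feb 7, 2031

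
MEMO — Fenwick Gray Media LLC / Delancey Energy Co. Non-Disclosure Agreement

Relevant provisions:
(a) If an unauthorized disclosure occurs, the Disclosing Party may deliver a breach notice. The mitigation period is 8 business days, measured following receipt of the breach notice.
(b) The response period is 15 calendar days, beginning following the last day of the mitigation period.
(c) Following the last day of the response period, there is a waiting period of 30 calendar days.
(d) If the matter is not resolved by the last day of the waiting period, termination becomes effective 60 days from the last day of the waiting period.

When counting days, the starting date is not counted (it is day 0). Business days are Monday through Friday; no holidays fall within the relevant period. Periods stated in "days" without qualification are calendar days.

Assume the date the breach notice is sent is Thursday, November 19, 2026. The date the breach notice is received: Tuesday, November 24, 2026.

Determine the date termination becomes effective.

March 19, 2027

The last day of the mitigation period: counting 8 business days from Tuesday, November 24, 2026 (Nov 25, Nov 26, Nov 27, Nov 30, Dec 1, Dec 2, Dec 3, Dec 4, skipping weekends) reaches Friday, December 4, 2026.
The last day of the response period: December 4, 2026 + 15 days = December 19, 2026.
The last day of the waiting period: 30 calendar days after December 19, 2026 is January 18, 2027.
Adding 60 calendar days to January 18, 2027 gives March 19, 2027, which is the date termination becomes effective.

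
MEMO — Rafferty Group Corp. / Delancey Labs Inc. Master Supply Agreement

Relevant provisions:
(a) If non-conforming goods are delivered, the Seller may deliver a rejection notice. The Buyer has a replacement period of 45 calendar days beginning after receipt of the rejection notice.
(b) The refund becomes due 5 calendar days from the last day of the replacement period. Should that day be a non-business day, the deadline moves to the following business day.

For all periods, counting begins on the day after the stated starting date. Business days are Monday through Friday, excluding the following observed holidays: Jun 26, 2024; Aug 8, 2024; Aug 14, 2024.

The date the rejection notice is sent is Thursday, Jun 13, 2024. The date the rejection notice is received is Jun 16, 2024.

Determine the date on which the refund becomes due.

Aug 5, 2024

The last day of the replacement period: Jun 16, 2024 + 45 days = Jul 31, 2024.
Adding 5 calendar days to Jul 31, 2024 gives Aug 5, 2024, which is the date on which the refund becomes due. Aug 5, 2024 is a Monday and is not a listed holiday, so no roll-forward applies.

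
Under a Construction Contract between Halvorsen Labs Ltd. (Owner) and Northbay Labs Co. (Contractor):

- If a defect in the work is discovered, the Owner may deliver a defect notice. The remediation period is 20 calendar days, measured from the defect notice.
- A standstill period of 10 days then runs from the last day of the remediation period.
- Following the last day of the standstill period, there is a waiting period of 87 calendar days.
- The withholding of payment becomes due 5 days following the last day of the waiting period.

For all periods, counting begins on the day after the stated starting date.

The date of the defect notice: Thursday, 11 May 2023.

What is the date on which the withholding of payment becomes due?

10 September 2023

The last day of the remediation period: 11 May 2023 + 20 days = 31 May 2023.
Adding 10 calendar days to 31 May 2023 gives 10 June 2023, which is the last day of the standstill period.
Adding 87 calendar days to 10 June 2023 gives 5 September 2023, which is the last day of the waiting period.
The date on which the withholding of payment becomes due: 5 calendar days after 5 September 2023 is 10 September 2023.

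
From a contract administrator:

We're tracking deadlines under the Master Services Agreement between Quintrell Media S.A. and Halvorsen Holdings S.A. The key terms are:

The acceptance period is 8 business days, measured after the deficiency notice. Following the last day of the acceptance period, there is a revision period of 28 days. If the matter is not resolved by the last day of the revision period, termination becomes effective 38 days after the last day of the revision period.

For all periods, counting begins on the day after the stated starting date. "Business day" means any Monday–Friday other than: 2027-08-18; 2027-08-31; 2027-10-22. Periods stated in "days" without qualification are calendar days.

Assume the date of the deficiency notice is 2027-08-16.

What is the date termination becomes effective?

2027-11-01

The last day of the acceptance period: 8 business days after Monday, 2027-08-16, skipping weekends and the listed holiday on Aug 18 — Aug 17, Aug 19, Aug 20, Aug 23, Aug 24, Aug 25, Aug 26, Aug 27 — lands on Friday, 2027-08-27.
Adding 28 calendar days to 2027-08-27 gives 2027-09-24, which is the last day of the revision period.
Adding 38 calendar days to 2027-09-24 gives 2027-11-01, which is the date termination becomes effective.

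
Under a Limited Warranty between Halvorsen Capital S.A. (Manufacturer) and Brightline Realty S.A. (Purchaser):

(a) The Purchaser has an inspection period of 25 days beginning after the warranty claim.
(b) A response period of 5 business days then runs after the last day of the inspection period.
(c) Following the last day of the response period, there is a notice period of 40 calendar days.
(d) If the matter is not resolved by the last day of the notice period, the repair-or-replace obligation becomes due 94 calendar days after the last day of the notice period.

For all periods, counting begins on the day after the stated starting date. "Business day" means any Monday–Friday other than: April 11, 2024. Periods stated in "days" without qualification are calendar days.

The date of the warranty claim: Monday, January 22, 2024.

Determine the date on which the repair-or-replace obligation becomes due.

July 6, 2024

The last day of the inspection period: 25 calendar days after January 22, 2024 is February 16, 2024.
The last day of the response period: 5 business days after Friday, February 16, 2024, skipping weekends — Feb 19, Feb 20, Feb 21, Feb 22, Feb 23 — lands on Friday, February 23, 2024.
Adding 40 calendar days to February 23, 2024 gives April 3, 2024, which is the last day of the notice period.
Adding 94 calendar days to April 3, 2024 gives July 6, 2024, which is the date on which the repair-or-replace obligation becomes due.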